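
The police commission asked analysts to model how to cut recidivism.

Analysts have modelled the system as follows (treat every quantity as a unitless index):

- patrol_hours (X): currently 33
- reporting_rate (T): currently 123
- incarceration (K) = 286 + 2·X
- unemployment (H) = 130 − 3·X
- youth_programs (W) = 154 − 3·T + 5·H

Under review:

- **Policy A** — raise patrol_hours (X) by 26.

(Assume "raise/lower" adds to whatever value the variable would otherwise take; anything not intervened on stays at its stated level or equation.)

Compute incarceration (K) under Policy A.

Policy A (X + 26):
  X = 33 + 26 = 59
  K = 286 + 2·59 = 404

404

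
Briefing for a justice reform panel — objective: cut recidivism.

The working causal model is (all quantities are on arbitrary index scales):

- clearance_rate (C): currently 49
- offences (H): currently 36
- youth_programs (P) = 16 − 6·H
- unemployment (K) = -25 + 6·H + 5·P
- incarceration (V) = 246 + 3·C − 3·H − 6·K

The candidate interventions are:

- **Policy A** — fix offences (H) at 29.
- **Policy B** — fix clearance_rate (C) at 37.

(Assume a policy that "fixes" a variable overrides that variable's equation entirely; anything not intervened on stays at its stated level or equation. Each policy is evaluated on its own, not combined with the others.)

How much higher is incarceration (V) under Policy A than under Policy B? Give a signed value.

Policy A (H := 29):
  C = 49
  H = 29
  P = 16 − 6·29 = -158
  K = -25 + 6·29 + 5·(-158) = -641
  V = 246 + 3·49 − 3·29 − 6·(-641) = 4152
Policy B (C := 37):
  C = 37
  H = 36
  P = 16 − 6·36 = -200
  K = -25 + 6·36 + 5·(-200) = -809
  V = 246 + 3·37 − 3·36 − 6·(-809) = 5103
V: 4152 − 5103 = -951

-951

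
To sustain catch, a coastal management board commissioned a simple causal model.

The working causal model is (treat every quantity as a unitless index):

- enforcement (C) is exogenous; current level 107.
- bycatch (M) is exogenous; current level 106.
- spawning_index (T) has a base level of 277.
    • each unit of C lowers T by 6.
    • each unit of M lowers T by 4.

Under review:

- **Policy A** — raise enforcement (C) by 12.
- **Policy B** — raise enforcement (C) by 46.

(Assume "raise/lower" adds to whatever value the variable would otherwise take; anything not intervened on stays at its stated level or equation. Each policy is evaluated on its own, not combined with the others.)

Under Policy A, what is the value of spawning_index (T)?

-861

Policy A (C + 12):
  C = 107 + 12 = 119
  M = 106
  T = 277 − 6·119 − 4·106 = -861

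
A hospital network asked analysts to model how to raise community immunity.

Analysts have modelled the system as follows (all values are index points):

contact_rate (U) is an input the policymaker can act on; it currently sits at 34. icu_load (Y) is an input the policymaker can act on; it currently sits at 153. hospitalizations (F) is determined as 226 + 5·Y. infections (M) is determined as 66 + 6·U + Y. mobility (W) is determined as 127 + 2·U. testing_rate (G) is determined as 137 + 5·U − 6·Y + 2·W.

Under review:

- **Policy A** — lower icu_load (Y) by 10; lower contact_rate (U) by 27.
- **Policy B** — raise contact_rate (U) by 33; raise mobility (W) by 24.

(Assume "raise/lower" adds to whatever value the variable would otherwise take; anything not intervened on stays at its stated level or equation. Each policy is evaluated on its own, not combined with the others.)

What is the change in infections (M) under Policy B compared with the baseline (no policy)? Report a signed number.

Baseline:
  U = 34
  Y = 153
  M = 66 + 6·34 + 153 = 423
Policy B (U + 33, W + 24):
  U = 34 + 33 = 67
  Y = 153
  M = 66 + 6·67 + 153 = 621
Change in M: 621 − 423 = 198

198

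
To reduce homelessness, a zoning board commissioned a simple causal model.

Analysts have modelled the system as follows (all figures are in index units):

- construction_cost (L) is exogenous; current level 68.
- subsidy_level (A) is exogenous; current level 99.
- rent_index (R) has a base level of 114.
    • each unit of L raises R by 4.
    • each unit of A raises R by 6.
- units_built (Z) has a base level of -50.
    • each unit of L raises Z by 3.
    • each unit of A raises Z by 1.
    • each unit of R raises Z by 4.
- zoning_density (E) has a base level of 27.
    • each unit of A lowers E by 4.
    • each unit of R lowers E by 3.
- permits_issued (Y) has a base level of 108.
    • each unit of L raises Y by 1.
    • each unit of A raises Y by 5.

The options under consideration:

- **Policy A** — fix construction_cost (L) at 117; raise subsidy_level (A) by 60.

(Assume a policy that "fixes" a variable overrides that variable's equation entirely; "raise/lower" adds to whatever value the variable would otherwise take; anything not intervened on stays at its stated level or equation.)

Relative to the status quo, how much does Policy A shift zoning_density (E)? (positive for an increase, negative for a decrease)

-1908

Baseline:
  L = 68
  A = 99
  R = 114 + 4·68 + 6·99 = 980
  E = 27 − 4·99 − 3·980 = -3309
Policy A (L := 117, A + 60):
  L = 117
  A = 99 + 60 = 159
  R = 114 + 4·117 + 6·159 = 1536
  E = 27 − 4·159 − 3·1536 = -5217
Change in E: -5217 − (-3309) = -1908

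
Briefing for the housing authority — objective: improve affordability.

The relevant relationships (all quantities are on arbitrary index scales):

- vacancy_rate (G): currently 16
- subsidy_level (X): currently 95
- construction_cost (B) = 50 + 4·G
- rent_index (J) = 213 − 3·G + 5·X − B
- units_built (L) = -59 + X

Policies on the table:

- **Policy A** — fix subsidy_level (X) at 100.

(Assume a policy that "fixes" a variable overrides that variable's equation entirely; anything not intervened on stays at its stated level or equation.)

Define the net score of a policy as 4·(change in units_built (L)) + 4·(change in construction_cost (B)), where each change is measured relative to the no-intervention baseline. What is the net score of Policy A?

20

Baseline:
  G = 16
  X = 95
  B = 50 + 4·16 = 114
  L = -59 + 95 = 36
Policy A (X := 100):
  G = 16
  X = 100
  B = 50 + 4·16 = 114
  L = -59 + 100 = 41
ΔL = 41 − 36 = 5; ΔB = 114 − 114 = 0
Score = 4·5 + 4·0 = 20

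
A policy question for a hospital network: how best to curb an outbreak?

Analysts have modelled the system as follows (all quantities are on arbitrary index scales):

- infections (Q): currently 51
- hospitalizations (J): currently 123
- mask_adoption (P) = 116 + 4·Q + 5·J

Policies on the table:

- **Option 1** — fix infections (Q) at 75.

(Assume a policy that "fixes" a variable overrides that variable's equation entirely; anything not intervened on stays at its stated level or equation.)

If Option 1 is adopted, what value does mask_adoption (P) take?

1031

Option 1 (Q := 75):
  Q = 75
  J = 123
  P = 116 + 4·75 + 5·123 = 1031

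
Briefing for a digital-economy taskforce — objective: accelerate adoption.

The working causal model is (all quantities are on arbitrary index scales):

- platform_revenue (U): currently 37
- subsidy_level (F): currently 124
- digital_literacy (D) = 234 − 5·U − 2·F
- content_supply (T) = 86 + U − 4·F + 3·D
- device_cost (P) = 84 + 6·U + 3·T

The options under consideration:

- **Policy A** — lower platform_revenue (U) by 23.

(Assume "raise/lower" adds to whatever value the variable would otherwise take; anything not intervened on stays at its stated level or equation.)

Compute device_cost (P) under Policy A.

Policy A (U − 23):
  U = 37 − 23 = 14
  F = 124
  D = 234 − 5·14 − 2·124 = -84
  T = 86 + 14 − 4·124 + 3·(-84) = -648
  P = 84 + 6·14 + 3·(-648) = -1776

-1776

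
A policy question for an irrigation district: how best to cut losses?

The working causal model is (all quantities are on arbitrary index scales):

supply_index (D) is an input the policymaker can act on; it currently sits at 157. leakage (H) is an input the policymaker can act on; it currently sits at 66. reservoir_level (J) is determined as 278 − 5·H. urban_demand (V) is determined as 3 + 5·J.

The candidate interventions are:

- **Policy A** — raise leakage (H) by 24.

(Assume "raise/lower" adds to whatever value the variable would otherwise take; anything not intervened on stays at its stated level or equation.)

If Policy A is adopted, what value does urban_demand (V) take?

-857

Policy A (H + 24):
  H = 66 + 24 = 90
  J = 278 − 5·90 = -172
  V = 3 + 5·(-172) = -857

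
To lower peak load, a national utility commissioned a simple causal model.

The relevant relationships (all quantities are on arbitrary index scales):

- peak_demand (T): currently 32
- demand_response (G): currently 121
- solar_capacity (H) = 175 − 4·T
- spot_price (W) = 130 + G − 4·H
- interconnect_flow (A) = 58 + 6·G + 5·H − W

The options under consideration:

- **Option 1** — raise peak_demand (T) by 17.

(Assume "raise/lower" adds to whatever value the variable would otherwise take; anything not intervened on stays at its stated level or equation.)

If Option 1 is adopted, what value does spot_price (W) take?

Option 1 (T + 17):
  T = 32 + 17 = 49
  G = 121
  H = 175 − 4·49 = -21
  W = 130 + 121 − 4·(-21) = 335

335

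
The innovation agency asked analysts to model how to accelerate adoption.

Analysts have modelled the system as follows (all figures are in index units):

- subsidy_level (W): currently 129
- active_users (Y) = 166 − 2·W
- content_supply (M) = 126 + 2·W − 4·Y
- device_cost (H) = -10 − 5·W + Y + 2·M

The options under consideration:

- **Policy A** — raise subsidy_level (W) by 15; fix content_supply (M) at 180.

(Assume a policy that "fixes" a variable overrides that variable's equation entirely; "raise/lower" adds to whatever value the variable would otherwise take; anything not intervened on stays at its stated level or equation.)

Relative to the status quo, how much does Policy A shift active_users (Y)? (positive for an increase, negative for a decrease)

-30

Baseline:
  W = 129
  Y = 166 − 2·129 = -92
Policy A (W + 15, M := 180):
  W = 129 + 15 = 144
  Y = 166 − 2·144 = -122
Change in Y: -122 − (-92) = -30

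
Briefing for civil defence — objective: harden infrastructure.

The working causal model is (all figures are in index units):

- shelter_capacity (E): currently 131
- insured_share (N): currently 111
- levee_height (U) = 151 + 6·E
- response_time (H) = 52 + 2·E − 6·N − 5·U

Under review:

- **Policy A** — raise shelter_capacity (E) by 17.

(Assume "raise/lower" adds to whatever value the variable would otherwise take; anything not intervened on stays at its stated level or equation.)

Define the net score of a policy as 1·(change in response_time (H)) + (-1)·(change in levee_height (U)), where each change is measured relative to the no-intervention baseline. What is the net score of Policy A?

Baseline:
  E = 131
  N = 111
  U = 151 + 6·131 = 937
  H = 52 + 2·131 − 6·111 − 5·937 = -5037
Policy A (E + 17):
  E = 131 + 17 = 148
  N = 111
  U = 151 + 6·148 = 1039
  H = 52 + 2·148 − 6·111 − 5·1039 = -5513
ΔH = -5513 − (-5037) = -476; ΔU = 1039 − 937 = 102
Score = 1·(-476) + (-1)·102 = -578

-578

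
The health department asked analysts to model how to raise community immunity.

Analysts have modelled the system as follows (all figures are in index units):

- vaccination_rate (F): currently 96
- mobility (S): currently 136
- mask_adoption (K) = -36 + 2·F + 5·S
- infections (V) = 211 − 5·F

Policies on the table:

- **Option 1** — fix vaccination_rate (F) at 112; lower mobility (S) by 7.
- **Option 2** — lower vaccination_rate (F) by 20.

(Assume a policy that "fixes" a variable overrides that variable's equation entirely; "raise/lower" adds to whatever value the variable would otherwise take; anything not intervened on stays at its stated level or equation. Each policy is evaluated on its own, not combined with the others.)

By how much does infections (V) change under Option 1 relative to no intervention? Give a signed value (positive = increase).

Baseline:
  F = 96
  V = 211 − 5·96 = -269
Option 1 (F := 112, S − 7):
  F = 112
  V = 211 − 5·112 = -349
Change in V: -349 − (-269) = -80

-80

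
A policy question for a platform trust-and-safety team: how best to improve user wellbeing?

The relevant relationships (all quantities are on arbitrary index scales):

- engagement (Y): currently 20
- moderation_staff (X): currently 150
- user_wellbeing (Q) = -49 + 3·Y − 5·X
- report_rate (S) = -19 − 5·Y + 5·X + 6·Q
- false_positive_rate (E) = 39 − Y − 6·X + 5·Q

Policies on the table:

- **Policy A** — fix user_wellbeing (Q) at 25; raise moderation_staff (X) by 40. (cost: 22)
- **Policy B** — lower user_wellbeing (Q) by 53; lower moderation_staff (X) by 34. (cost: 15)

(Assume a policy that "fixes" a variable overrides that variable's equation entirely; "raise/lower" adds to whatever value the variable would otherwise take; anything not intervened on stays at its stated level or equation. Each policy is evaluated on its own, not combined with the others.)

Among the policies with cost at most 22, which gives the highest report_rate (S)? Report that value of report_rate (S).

Policy A (Q := 25, X + 40):
  Y = 20
  X = 150 + 40 = 190
  Q = 25
  S = -19 − 5·20 + 5·190 + 6·25 = 981
Policy B (Q − 53, X − 34):
  Y = 20
  X = 150 − 34 = 116
  Q = -49 + 3·20 − 5·116 (−53 from intervention) = -622
  S = -19 − 5·20 + 5·116 + 6·(-622) = -3271
Comparing — Policy A: S=981, Policy B: S=-3271. Highest is 981 (Policy A).

981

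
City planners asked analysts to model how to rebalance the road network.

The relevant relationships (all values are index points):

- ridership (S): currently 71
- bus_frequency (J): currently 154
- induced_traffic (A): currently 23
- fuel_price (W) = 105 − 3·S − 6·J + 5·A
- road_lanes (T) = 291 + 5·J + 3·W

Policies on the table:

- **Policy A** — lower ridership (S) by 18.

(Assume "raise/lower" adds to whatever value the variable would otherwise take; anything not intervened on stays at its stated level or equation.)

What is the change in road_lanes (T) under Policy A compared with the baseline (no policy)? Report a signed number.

Baseline:
  S = 71
  J = 154
  A = 23
  W = 105 − 3·71 − 6·154 + 5·23 = -917
  T = 291 + 5·154 + 3·(-917) = -1690
Policy A (S − 18):
  S = 71 − 18 = 53
  J = 154
  A = 23
  W = 105 − 3·53 − 6·154 + 5·23 = -863
  T = 291 + 5·154 + 3·(-863) = -1528
Change in T: -1528 − (-1690) = 162

162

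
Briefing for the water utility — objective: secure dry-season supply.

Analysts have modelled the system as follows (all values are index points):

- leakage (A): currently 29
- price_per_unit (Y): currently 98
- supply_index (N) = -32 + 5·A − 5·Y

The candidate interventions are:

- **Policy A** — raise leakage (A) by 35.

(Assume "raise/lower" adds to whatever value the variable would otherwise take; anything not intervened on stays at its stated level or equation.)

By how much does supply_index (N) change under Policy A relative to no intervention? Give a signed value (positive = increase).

Baseline:
  A = 29
  Y = 98
  N = -32 + 5·29 − 5·98 = -377
Policy A (A + 35):
  A = 29 + 35 = 64
  Y = 98
  N = -32 + 5·64 − 5·98 = -202
Change in N: -202 − (-377) = 175

175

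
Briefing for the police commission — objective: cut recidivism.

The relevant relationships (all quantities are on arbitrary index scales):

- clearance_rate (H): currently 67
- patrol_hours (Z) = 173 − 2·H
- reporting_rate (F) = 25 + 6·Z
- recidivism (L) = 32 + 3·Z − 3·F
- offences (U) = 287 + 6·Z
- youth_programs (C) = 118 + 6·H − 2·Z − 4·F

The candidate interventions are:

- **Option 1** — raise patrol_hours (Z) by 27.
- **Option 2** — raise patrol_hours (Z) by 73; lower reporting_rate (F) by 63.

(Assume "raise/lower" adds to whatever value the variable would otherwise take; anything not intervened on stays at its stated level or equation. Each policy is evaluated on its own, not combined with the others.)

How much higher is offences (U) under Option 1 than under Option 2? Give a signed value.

-276

Option 1 (Z + 27):
  H = 67
  Z = 173 − 2·67 (+27 from intervention) = 66
  U = 287 + 6·66 = 683
Option 2 (Z + 73, F − 63):
  H = 67
  Z = 173 − 2·67 (+73 from intervention) = 112
  U = 287 + 6·112 = 959
U: 683 − 959 = -276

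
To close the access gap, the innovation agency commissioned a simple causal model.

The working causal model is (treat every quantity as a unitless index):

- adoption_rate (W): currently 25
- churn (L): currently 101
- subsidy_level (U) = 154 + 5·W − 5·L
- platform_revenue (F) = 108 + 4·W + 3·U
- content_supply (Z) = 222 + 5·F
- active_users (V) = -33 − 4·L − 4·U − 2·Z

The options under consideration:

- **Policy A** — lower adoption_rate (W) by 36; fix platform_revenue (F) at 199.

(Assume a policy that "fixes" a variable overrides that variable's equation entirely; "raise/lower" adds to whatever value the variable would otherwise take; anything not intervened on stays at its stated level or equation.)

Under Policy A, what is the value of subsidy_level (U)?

Policy A (W − 36, F := 199):
  W = 25 − 36 = -11
  L = 101
  U = 154 + 5·(-11) − 5·101 = -406

-406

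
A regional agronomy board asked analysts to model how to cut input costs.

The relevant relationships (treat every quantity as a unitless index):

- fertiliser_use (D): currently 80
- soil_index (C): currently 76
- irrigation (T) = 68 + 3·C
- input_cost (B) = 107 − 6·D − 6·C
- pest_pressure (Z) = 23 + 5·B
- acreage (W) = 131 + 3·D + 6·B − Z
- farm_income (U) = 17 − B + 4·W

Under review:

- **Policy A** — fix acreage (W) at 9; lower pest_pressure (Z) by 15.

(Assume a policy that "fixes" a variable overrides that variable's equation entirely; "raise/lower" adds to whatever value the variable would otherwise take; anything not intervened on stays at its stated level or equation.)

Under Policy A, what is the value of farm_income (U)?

882

Policy A (W := 9, Z − 15):
  D = 80
  C = 76
  B = 107 − 6·80 − 6·76 = -829
  Z = 23 + 5·(-829) (−15 from intervention) = -4137
  W = 9
  U = 17 − (-829) + 4·9 = 882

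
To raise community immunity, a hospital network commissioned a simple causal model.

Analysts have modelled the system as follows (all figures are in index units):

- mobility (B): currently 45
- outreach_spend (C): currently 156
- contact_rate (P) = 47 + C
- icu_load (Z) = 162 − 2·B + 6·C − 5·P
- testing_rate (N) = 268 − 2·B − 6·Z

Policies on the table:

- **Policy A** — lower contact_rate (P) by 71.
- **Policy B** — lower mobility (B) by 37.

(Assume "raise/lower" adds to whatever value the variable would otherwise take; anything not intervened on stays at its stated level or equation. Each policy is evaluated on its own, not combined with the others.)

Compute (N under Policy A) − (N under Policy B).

Policy A (P − 71):
  B = 45
  C = 156
  P = 47 + 156 (−71 from intervention) = 132
  Z = 162 − 2·45 + 6·156 − 5·132 = 348
  N = 268 − 2·45 − 6·348 = -1910
Policy B (B − 37):
  B = 45 − 37 = 8
  C = 156
  P = 47 + 156 = 203
  Z = 162 − 2·8 + 6·156 − 5·203 = 67
  N = 268 − 2·8 − 6·67 = -150
N: -1910 − (-150) = -1760

-1760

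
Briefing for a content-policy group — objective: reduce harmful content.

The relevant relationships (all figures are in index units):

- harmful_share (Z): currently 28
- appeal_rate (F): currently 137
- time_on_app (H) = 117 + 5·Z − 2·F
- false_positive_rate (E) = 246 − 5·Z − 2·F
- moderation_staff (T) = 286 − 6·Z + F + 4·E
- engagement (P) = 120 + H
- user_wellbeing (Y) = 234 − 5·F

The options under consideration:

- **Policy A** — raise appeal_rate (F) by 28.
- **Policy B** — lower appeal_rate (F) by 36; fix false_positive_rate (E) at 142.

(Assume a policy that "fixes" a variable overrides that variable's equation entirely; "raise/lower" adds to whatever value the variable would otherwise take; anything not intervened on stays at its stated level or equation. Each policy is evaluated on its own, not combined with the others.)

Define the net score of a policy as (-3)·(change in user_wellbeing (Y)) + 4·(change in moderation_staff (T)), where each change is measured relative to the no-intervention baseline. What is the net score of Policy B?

4276

Baseline:
  Z = 28
  F = 137
  E = 246 − 5·28 − 2·137 = -168
  T = 286 − 6·28 + 137 + 4·(-168) = -417
  Y = 234 − 5·137 = -451
Policy B (F − 36, E := 142):
  Z = 28
  F = 137 − 36 = 101
  E = 142
  T = 286 − 6·28 + 101 + 4·142 = 787
  Y = 234 − 5·101 = -271
ΔY = -271 − (-451) = 180; ΔT = 787 − (-417) = 1204
Score = (-3)·180 + 4·1204 = 4276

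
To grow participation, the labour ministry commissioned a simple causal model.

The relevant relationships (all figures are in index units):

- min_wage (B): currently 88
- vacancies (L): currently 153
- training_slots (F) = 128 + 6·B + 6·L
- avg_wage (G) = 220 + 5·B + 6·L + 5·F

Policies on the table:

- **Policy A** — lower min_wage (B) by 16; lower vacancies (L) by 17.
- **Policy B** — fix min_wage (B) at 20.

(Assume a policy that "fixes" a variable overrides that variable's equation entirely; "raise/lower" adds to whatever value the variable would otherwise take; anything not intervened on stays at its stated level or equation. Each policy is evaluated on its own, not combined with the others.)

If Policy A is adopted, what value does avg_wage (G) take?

8276

Policy A (B − 16, L − 17):
  B = 88 − 16 = 72
  L = 153 − 17 = 136
  F = 128 + 6·72 + 6·136 = 1376
  G = 220 + 5·72 + 6·136 + 5·1376 = 8276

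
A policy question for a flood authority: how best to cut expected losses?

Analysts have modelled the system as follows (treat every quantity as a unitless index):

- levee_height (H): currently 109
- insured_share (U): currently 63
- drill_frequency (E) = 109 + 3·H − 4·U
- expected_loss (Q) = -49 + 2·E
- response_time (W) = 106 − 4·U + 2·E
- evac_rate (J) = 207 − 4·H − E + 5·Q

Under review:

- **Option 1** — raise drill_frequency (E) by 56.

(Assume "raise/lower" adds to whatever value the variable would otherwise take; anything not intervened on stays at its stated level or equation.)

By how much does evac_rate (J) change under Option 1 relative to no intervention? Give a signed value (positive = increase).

Baseline:
  H = 109
  U = 63
  E = 109 + 3·109 − 4·63 = 184
  Q = -49 + 2·184 = 319
  J = 207 − 4·109 − 184 + 5·319 = 1182
Option 1 (E + 56):
  H = 109
  U = 63
  E = 109 + 3·109 − 4·63 (+56 from intervention) = 240
  Q = -49 + 2·240 = 431
  J = 207 − 4·109 − 240 + 5·431 = 1686
Change in J: 1686 − 1182 = 504

504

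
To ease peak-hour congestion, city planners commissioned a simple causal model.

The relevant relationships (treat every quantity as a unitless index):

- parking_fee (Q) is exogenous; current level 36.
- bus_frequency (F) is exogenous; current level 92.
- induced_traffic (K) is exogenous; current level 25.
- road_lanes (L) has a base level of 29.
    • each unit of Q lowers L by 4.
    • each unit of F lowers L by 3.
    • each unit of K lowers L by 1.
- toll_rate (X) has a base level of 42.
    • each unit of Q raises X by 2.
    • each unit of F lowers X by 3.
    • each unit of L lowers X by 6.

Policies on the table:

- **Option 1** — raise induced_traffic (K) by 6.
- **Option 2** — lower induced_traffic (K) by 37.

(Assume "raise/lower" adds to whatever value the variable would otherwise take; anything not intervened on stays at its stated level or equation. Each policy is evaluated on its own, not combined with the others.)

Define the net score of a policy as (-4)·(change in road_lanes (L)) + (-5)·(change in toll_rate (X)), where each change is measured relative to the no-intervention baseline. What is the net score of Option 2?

Baseline:
  Q = 36
  F = 92
  K = 25
  L = 29 − 4·36 − 3·92 − 25 = -416
  X = 42 + 2·36 − 3·92 − 6·(-416) = 2334
Option 2 (K − 37):
  Q = 36
  F = 92
  K = 25 − 37 = -12
  L = 29 − 4·36 − 3·92 − (-12) = -379
  X = 42 + 2·36 − 3·92 − 6·(-379) = 2112
ΔL = -379 − (-416) = 37; ΔX = 2112 − 2334 = -222
Score = (-4)·37 + (-5)·(-222) = 962

962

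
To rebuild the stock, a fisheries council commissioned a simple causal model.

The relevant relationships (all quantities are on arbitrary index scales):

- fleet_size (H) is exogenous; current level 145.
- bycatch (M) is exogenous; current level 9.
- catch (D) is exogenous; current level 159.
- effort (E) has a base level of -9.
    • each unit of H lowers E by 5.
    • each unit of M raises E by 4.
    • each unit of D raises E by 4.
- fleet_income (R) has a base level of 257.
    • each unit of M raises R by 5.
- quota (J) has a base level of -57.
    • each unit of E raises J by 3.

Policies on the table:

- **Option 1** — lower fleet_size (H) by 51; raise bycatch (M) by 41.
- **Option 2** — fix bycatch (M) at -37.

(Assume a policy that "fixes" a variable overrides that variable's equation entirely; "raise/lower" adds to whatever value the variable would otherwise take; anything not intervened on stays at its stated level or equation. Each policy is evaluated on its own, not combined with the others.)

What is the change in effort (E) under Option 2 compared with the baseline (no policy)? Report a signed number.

-184

Baseline:
  H = 145
  M = 9
  D = 159
  E = -9 − 5·145 + 4·9 + 4·159 = -62
Option 2 (M := -37):
  H = 145
  M = -37
  D = 159
  E = -9 − 5·145 + 4·(-37) + 4·159 = -246
Change in E: -246 − (-62) = -184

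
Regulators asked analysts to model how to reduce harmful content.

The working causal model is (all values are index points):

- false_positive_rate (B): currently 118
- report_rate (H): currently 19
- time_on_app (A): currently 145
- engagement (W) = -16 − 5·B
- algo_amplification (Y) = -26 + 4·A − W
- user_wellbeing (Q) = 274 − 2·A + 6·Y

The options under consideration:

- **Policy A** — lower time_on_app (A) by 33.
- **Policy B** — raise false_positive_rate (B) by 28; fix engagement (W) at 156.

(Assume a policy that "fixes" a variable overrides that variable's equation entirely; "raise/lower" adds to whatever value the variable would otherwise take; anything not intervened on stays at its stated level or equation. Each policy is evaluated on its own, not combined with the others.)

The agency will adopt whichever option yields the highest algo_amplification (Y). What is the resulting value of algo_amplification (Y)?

1028

Policy A (A − 33):
  B = 118
  A = 145 − 33 = 112
  W = -16 − 5·118 = -606
  Y = -26 + 4·112 − (-606) = 1028
Policy B (B + 28, W := 156):
  B = 118 + 28 = 146
  A = 145
  W = 156
  Y = -26 + 4·145 − 156 = 398
Comparing — Policy A: Y=1028, Policy B: Y=398. Highest is 1028 (Policy A).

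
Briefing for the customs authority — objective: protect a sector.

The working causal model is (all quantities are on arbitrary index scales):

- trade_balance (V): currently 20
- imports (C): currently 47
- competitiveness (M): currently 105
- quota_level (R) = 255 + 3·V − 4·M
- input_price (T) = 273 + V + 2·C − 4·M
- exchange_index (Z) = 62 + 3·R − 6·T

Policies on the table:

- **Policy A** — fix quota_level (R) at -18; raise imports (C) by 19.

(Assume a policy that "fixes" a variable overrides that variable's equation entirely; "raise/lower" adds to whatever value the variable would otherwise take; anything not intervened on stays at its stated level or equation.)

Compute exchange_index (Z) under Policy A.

Policy A (R := -18, C + 19):
  V = 20
  C = 47 + 19 = 66
  M = 105
  R = -18
  T = 273 + 20 + 2·66 − 4·105 = 5
  Z = 62 + 3·(-18) − 6·5 = -22

-22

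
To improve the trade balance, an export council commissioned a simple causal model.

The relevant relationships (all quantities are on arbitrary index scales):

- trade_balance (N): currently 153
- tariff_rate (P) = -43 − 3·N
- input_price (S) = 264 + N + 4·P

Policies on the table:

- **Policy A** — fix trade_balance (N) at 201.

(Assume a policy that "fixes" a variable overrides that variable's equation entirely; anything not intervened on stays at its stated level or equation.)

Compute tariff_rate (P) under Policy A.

-646

Policy A (N := 201):
  N = 201
  P = -43 − 3·201 = -646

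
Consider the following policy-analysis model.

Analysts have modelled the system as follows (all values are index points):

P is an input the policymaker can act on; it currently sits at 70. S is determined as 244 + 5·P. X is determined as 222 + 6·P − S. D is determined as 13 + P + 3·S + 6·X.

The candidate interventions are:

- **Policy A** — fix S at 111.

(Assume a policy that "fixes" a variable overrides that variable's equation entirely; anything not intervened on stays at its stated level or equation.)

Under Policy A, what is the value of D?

3602

Policy A (S := 111):
  P = 70
  S = 111
  X = 222 + 6·70 − 111 = 531
  D = 13 + 70 + 3·111 + 6·531 = 3602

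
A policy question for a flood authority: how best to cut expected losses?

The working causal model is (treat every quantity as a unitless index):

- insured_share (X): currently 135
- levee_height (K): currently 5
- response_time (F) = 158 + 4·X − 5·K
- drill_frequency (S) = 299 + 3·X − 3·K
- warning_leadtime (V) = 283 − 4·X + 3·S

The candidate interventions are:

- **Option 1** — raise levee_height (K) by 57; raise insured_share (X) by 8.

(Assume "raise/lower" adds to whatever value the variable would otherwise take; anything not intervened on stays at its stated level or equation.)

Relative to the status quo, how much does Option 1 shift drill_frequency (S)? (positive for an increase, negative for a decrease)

Baseline:
  X = 135
  K = 5
  S = 299 + 3·135 − 3·5 = 689
Option 1 (K + 57, X + 8):
  X = 135 + 8 = 143
  K = 5 + 57 = 62
  S = 299 + 3·143 − 3·62 = 542
Change in S: 542 − 689 = -147

-147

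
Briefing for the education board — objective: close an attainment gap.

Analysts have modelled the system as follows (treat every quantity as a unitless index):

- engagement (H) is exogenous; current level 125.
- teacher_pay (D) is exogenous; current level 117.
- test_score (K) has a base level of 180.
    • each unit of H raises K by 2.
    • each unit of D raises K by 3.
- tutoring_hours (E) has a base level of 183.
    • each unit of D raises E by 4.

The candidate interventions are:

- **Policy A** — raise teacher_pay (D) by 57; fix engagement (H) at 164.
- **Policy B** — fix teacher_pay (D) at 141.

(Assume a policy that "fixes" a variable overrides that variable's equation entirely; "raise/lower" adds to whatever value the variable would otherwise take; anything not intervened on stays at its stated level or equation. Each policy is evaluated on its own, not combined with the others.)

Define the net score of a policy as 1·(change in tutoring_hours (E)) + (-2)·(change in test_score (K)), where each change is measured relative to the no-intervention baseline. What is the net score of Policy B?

Baseline:
  H = 125
  D = 117
  K = 180 + 2·125 + 3·117 = 781
  E = 183 + 4·117 = 651
Policy B (D := 141):
  H = 125
  D = 141
  K = 180 + 2·125 + 3·141 = 853
  E = 183 + 4·141 = 747
ΔE = 747 − 651 = 96; ΔK = 853 − 781 = 72
Score = 1·96 + (-2)·72 = -48

-48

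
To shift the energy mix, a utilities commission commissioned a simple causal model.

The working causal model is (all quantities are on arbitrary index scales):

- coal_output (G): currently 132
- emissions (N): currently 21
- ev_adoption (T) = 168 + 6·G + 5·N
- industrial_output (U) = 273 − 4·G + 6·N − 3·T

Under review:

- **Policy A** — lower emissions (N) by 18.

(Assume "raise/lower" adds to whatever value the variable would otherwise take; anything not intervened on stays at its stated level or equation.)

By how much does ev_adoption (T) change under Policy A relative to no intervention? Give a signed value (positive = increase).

-90

Baseline:
  G = 132
  N = 21
  T = 168 + 6·132 + 5·21 = 1065
Policy A (N − 18):
  G = 132
  N = 21 − 18 = 3
  T = 168 + 6·132 + 5·3 = 975
Change in T: 975 − 1065 = -90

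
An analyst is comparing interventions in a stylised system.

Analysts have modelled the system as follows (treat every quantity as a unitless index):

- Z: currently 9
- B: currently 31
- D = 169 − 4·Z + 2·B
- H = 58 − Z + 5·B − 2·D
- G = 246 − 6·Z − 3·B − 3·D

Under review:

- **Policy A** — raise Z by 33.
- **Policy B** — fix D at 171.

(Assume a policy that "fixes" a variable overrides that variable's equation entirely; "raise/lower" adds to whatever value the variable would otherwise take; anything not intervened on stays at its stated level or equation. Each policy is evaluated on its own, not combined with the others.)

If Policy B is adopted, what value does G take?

Policy B (D := 171):
  Z = 9
  B = 31
  D = 171
  G = 246 − 6·9 − 3·31 − 3·171 = -414

-414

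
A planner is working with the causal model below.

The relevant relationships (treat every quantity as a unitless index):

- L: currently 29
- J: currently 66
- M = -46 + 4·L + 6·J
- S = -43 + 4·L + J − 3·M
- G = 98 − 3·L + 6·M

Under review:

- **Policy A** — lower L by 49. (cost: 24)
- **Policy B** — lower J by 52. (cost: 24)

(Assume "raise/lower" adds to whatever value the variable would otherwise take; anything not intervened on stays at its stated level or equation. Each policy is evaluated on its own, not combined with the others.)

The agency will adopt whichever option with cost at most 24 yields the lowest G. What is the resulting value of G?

935

Policy A (L − 49):
  L = 29 − 49 = -20
  J = 66
  M = -46 + 4·(-20) + 6·66 = 270
  G = 98 − 3·(-20) + 6·270 = 1778
Policy B (J − 52):
  L = 29
  J = 66 − 52 = 14
  M = -46 + 4·29 + 6·14 = 154
  G = 98 − 3·29 + 6·154 = 935
Comparing — Policy A: G=1778, Policy B: G=935. Lowest is 935 (Policy B).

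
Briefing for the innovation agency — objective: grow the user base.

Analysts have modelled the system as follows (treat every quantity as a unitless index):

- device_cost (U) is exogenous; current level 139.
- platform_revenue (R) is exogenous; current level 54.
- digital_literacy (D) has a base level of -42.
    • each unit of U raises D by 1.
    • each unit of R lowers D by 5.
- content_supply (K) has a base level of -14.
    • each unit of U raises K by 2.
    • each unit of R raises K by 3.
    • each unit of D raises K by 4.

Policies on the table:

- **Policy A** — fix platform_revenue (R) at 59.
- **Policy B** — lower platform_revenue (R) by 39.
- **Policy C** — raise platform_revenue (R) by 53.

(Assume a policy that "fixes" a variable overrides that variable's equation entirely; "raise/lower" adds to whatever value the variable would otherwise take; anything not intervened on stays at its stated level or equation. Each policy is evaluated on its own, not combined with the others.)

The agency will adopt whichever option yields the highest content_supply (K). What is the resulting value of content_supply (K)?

Policy A (R := 59):
  U = 139
  R = 59
  D = -42 + 139 − 5·59 = -198
  K = -14 + 2·139 + 3·59 + 4·(-198) = -351
Policy B (R − 39):
  U = 139
  R = 54 − 39 = 15
  D = -42 + 139 − 5·15 = 22
  K = -14 + 2·139 + 3·15 + 4·22 = 397
Policy C (R + 53):
  U = 139
  R = 54 + 53 = 107
  D = -42 + 139 − 5·107 = -438
  K = -14 + 2·139 + 3·107 + 4·(-438) = -1167
Comparing — Policy A: K=-351, Policy B: K=397, Policy C: K=-1167. Highest is 397 (Policy B).

397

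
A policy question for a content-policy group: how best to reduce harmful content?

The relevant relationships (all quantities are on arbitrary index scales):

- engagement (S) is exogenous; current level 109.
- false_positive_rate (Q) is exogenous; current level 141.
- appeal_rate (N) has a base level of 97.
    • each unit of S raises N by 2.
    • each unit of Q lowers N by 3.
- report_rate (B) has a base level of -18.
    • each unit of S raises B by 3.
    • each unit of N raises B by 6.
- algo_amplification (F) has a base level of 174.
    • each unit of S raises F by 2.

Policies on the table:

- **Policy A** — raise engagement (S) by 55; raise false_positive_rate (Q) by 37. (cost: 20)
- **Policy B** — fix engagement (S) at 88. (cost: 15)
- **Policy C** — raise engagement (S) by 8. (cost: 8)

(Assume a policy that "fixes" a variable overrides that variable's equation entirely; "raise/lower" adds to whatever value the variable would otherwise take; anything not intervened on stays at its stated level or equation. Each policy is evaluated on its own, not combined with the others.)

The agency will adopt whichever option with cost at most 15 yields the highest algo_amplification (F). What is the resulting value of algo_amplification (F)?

408

Policy B (S := 88):
  S = 88
  F = 174 + 2·88 = 350
Policy C (S + 8):
  S = 109 + 8 = 117
  F = 174 + 2·117 = 408
Comparing — Policy B: F=350, Policy C: F=408. Highest is 408 (Policy C).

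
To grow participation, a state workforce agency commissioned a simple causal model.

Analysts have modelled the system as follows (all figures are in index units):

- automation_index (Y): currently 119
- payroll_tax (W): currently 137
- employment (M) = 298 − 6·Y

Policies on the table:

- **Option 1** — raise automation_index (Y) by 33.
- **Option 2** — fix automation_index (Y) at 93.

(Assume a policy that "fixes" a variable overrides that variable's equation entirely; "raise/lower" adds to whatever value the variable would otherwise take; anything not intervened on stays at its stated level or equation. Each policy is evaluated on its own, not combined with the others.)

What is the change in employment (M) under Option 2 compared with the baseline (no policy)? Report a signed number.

156

Baseline:
  Y = 119
  M = 298 − 6·119 = -416
Option 2 (Y := 93):
  Y = 93
  M = 298 − 6·93 = -260
Change in M: -260 − (-416) = 156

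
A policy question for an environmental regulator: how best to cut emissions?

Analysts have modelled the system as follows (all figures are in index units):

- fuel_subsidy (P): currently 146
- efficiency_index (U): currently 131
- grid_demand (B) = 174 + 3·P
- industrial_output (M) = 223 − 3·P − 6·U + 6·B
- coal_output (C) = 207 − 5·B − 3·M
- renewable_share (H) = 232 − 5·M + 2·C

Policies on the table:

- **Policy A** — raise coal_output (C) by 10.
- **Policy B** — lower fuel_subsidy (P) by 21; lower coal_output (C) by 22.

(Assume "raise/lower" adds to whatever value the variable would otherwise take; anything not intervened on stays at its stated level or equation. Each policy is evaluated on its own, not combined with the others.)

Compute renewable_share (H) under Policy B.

-30804

Policy B (P − 21, C − 22):
  P = 146 − 21 = 125
  U = 131
  B = 174 + 3·125 = 549
  M = 223 − 3·125 − 6·131 + 6·549 = 2356
  C = 207 − 5·549 − 3·2356 (−22 from intervention) = -9628
  H = 232 − 5·2356 + 2·(-9628) = -30804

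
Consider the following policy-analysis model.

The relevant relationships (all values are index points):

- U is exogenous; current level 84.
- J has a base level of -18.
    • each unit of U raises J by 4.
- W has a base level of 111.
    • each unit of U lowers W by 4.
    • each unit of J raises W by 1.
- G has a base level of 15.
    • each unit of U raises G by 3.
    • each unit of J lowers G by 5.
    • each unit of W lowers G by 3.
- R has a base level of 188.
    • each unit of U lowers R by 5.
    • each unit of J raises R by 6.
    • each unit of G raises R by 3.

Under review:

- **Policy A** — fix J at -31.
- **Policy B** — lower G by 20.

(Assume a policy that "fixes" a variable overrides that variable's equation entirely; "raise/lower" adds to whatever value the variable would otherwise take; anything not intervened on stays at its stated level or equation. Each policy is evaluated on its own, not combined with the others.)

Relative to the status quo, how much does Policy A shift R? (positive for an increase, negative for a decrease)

6282

Baseline:
  U = 84
  J = -18 + 4·84 = 318
  W = 111 − 4·84 + 318 = 93
  G = 15 + 3·84 − 5·318 − 3·93 = -1602
  R = 188 − 5·84 + 6·318 + 3·(-1602) = -3130
Policy A (J := -31):
  U = 84
  J = -31
  W = 111 − 4·84 + (-31) = -256
  G = 15 + 3·84 − 5·(-31) − 3·(-256) = 1190
  R = 188 − 5·84 + 6·(-31) + 3·1190 = 3152
Change in R: 3152 − (-3130) = 6282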